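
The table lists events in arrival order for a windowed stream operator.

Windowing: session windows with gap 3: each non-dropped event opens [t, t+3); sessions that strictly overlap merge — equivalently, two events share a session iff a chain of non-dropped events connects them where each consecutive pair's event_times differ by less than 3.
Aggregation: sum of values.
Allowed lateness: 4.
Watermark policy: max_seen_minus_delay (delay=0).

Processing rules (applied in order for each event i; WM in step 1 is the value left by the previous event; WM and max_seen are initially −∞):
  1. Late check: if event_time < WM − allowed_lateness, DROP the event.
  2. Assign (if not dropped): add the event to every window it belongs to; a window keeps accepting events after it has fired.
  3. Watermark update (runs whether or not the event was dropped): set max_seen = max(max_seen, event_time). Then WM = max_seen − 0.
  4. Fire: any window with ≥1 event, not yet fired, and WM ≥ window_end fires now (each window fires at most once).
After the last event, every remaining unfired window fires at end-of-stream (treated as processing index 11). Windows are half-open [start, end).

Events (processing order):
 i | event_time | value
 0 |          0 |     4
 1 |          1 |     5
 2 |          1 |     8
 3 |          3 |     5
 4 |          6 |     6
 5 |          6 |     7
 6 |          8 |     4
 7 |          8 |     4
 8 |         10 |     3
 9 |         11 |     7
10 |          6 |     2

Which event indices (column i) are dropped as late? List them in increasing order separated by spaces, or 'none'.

i=0 t=0 v=4: → [0,3); WM=0
i=1 t=1 v=5: → [0,4); WM=1
i=2 t=1 v=8: → [0,4); WM=1
i=3 t=3 v=5: → [0,6); WM=3
i=4 t=6 v=6: → [6,9); WM=6
i=5 t=6 v=7: → [6,9); WM=6
i=6 t=8 v=4: → [6,11); WM=8
i=7 t=8 v=4: → [6,11); WM=8
i=8 t=10 v=3: → [6,13); WM=10
i=9 t=11 v=7: → [6,14); WM=11
i=10 t=6 v=2: DROP (t<11-4); WM=11

10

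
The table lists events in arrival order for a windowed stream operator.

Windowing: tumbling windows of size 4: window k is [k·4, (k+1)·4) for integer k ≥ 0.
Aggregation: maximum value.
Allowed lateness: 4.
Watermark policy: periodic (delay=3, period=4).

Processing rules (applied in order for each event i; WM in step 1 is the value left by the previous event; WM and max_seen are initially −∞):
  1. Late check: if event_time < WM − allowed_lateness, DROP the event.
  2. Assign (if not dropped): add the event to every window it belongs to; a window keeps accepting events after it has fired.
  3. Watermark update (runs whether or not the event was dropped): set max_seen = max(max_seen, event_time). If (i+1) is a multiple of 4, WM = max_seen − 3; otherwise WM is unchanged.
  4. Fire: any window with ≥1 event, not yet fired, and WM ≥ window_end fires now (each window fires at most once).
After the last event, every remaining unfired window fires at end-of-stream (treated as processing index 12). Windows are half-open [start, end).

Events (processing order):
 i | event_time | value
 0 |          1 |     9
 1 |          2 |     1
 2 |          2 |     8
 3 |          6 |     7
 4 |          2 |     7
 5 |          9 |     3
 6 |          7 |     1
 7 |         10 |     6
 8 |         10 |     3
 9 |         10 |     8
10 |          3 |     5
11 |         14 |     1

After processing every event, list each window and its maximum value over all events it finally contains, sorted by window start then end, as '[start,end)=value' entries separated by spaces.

[0,4)=9 [4,8)=7 [8,12)=8 [12,16)=1

i=0 t=1 v=9: → [0,4); WM=−∞
i=1 t=2 v=1: → [0,4); WM=−∞
i=2 t=2 v=8: → [0,4); WM=−∞
i=3 t=6 v=7: → [4,8); WM=3
i=4 t=2 v=7: → [0,4); WM=3
i=5 t=9 v=3: → [8,12); WM=3
i=6 t=7 v=1: → [4,8); WM=3
i=7 t=10 v=6: → [8,12); WM=7; [0,4) fires=9
i=8 t=10 v=3: → [8,12); WM=7
i=9 t=10 v=8: → [8,12); WM=7
i=10 t=3 v=5: → [0,4); WM=7
i=11 t=14 v=1: → [12,16); WM=11; [4,8) fires=7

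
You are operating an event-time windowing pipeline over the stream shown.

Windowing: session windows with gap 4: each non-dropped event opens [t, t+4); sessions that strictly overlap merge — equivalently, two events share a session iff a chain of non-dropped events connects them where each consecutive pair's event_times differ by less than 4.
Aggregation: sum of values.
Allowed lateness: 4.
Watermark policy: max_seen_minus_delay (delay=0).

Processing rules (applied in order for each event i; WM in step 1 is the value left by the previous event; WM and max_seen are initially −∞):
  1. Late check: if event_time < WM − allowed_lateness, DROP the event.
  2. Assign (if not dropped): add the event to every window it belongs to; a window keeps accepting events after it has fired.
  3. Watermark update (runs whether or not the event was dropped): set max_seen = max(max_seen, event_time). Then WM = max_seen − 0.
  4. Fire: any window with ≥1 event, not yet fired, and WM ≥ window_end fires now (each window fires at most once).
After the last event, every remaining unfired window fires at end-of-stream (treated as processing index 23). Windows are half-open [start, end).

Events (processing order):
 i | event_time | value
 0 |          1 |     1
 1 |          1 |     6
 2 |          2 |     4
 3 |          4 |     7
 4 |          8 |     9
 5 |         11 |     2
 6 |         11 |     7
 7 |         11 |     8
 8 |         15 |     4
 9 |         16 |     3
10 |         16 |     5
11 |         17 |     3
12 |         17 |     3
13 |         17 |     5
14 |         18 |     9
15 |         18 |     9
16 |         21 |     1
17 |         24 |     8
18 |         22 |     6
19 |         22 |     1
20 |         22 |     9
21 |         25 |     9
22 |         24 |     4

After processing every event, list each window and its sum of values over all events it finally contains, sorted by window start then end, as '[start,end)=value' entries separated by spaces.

i=0 t=1 v=1: → [1,5); WM=1
i=1 t=1 v=6: → [1,5); WM=1
i=2 t=2 v=4: → [1,6); WM=2
i=3 t=4 v=7: → [1,8); WM=4
i=4 t=8 v=9: → [8,12); WM=8
i=5 t=11 v=2: → [8,15); WM=11
i=6 t=11 v=7: → [8,15); WM=11
i=7 t=11 v=8: → [8,15); WM=11
i=8 t=15 v=4: → [15,19); WM=15
i=9 t=16 v=3: → [15,20); WM=16
i=10 t=16 v=5: → [15,20); WM=16
i=11 t=17 v=3: → [15,21); WM=17
i=12 t=17 v=3: → [15,21); WM=17
i=13 t=17 v=5: → [15,21); WM=17
i=14 t=18 v=9: → [15,22); WM=18
i=15 t=18 v=9: → [15,22); WM=18
i=16 t=21 v=1: → [15,25); WM=21
i=17 t=24 v=8: → [15,28); WM=24
i=18 t=22 v=6: → [15,28); WM=24
i=19 t=22 v=1: → [15,28); WM=24
i=20 t=22 v=9: → [15,28); WM=24
i=21 t=25 v=9: → [15,29); WM=25
i=22 t=24 v=4: → [15,29); WM=25

[1,8)=18 [8,15)=26 [15,29)=79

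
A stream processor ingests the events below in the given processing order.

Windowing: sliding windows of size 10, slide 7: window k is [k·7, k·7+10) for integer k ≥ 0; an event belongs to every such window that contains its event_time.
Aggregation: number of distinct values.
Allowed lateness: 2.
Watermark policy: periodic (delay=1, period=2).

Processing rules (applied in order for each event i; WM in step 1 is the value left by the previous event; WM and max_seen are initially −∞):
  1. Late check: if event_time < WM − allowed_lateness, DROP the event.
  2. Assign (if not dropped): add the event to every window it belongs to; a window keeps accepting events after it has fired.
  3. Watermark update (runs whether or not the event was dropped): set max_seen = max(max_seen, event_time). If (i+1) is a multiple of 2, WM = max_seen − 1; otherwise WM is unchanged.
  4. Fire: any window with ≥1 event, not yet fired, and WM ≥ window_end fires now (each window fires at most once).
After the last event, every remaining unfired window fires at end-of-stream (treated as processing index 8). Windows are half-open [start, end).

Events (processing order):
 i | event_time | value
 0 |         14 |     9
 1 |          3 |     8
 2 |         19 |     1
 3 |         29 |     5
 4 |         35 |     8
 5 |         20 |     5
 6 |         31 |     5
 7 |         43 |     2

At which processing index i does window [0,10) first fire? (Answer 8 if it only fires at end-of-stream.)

1

i=0 t=14 v=9: → [14,24),[7,17); WM=−∞
i=1 t=3 v=8: → [0,10); WM=13; [0,10) fires=1
i=2 t=19 v=1: → [14,24); WM=13
i=3 t=29 v=5: → [28,38),[21,31); WM=28; [7,17) fires=1 [14,24) fires=2
i=4 t=35 v=8: → [35,45),[28,38); WM=28
i=5 t=20 v=5: DROP (t<28-2); WM=34; [21,31) fires=1
i=6 t=31 v=5: DROP (t<34-2); WM=34
i=7 t=43 v=2: → [42,52),[35,45); WM=42; [28,38) fires=2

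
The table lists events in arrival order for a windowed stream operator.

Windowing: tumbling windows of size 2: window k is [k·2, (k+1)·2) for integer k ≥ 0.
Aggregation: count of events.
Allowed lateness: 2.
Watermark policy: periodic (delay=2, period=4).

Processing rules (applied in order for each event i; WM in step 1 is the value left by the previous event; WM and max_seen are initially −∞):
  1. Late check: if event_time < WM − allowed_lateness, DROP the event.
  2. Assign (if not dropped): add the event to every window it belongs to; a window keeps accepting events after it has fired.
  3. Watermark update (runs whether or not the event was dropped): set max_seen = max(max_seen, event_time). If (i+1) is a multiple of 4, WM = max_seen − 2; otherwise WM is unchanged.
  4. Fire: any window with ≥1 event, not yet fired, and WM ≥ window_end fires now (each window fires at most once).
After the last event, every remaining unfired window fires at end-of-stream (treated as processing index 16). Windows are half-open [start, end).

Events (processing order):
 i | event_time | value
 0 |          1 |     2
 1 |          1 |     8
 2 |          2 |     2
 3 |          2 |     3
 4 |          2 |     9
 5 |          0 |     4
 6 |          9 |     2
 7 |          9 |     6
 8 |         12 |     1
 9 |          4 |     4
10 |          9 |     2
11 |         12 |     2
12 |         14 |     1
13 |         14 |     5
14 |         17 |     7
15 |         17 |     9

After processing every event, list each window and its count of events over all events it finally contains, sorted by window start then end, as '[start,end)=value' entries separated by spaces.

i=0 t=1 v=2: → [0,2); WM=−∞
i=1 t=1 v=8: → [0,2); WM=−∞
i=2 t=2 v=2: → [2,4); WM=−∞
i=3 t=2 v=3: → [2,4); WM=0
i=4 t=2 v=9: → [2,4); WM=0
i=5 t=0 v=4: → [0,2); WM=0
i=6 t=9 v=2: → [8,10); WM=0
i=7 t=9 v=6: → [8,10); WM=7; [0,2) fires=3 [2,4) fires=3
i=8 t=12 v=1: → [12,14); WM=7
i=9 t=4 v=4: DROP (t<7-2); WM=7
i=10 t=9 v=2: → [8,10); WM=7
i=11 t=12 v=2: → [12,14); WM=10; [8,10) fires=3
i=12 t=14 v=1: → [14,16); WM=10
i=13 t=14 v=5: → [14,16); WM=10
i=14 t=17 v=7: → [16,18); WM=10
i=15 t=17 v=9: → [16,18); WM=15; [12,14) fires=2

[0,2)=3 [2,4)=3 [8,10)=3 [12,14)=2 [14,16)=2 [16,18)=2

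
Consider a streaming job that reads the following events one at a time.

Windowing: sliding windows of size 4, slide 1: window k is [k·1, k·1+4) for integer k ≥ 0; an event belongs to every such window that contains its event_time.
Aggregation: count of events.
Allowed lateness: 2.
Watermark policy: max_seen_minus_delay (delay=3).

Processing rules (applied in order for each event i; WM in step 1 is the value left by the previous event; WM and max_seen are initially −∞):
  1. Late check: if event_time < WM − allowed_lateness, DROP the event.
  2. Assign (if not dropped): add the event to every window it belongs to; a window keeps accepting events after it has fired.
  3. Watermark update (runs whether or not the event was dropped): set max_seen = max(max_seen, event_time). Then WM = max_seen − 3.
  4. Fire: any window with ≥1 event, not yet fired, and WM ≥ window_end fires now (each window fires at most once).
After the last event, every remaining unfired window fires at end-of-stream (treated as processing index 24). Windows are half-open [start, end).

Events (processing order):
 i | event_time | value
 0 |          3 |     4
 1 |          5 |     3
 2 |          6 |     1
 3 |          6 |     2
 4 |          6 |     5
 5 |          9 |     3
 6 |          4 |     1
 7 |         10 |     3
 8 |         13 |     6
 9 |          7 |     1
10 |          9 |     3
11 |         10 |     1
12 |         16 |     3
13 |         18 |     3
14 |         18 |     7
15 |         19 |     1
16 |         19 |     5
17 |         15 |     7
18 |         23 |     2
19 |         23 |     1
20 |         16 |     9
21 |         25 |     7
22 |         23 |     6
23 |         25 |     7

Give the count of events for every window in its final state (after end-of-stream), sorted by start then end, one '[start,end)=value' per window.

[0,4)=1 [1,5)=2 [2,6)=3 [3,7)=6 [4,8)=5 [5,9)=4 [6,10)=5 [7,11)=4 [8,12)=4 [9,13)=4 [10,14)=3 [11,15)=1 [12,16)=2 [13,17)=3 [14,18)=2 [15,19)=4 [16,20)=5 [17,21)=4 [18,22)=4 [19,23)=2 [20,24)=3 [21,25)=3 [22,26)=5 [23,27)=5 [24,28)=2 [25,29)=2

i=0 t=3 v=4: → [3,7),[2,6),[1,5),[0,4); WM=0
i=1 t=5 v=3: → [5,9),[4,8),[3,7),[2,6); WM=2
i=2 t=6 v=1: → [6,10),[5,9),[4,8),[3,7); WM=3
i=3 t=6 v=2: → [6,10),[5,9),[4,8),[3,7); WM=3
i=4 t=6 v=5: → [6,10),[5,9),[4,8),[3,7); WM=3
i=5 t=9 v=3: → [9,13),[8,12),[7,11),[6,10); WM=6; [0,4) fires=1 [1,5) fires=1 [2,6) fires=2
i=6 t=4 v=1: → [4,8),[3,7),[2,6),[1,5); WM=6
i=7 t=10 v=3: → [10,14),[9,13),[8,12),[7,11); WM=7; [3,7) fires=6
i=8 t=13 v=6: → [13,17),[12,16),[11,15),[10,14); WM=10; [4,8) fires=5 [5,9) fires=4 [6,10) fires=4
i=9 t=7 v=1: DROP (t<10-2); WM=10
i=10 t=9 v=3: → [9,13),[8,12),[7,11),[6,10); WM=10
i=11 t=10 v=1: → [10,14),[9,13),[8,12),[7,11); WM=10
i=12 t=16 v=3: → [16,20),[15,19),[14,18),[13,17); WM=13; [7,11) fires=4 [8,12) fires=4 [9,13) fires=4
i=13 t=18 v=3: → [18,22),[17,21),[16,20),[15,19); WM=15; [10,14) fires=3 [11,15) fires=1
i=14 t=18 v=7: → [18,22),[17,21),[16,20),[15,19); WM=15
i=15 t=19 v=1: → [19,23),[18,22),[17,21),[16,20); WM=16; [12,16) fires=1
i=16 t=19 v=5: → [19,23),[18,22),[17,21),[16,20); WM=16
i=17 t=15 v=7: → [15,19),[14,18),[13,17),[12,16); WM=16
i=18 t=23 v=2: → [23,27),[22,26),[21,25),[20,24); WM=20; [13,17) fires=3 [14,18) fires=2 [15,19) fires=4 [16,20) fires=5
i=19 t=23 v=1: → [23,27),[22,26),[21,25),[20,24); WM=20
i=20 t=16 v=9: DROP (t<20-2); WM=20
i=21 t=25 v=7: → [25,29),[24,28),[23,27),[22,26); WM=22; [17,21) fires=4 [18,22) fires=4
i=22 t=23 v=6: → [23,27),[22,26),[21,25),[20,24); WM=22
i=23 t=25 v=7: → [25,29),[24,28),[23,27),[22,26); WM=22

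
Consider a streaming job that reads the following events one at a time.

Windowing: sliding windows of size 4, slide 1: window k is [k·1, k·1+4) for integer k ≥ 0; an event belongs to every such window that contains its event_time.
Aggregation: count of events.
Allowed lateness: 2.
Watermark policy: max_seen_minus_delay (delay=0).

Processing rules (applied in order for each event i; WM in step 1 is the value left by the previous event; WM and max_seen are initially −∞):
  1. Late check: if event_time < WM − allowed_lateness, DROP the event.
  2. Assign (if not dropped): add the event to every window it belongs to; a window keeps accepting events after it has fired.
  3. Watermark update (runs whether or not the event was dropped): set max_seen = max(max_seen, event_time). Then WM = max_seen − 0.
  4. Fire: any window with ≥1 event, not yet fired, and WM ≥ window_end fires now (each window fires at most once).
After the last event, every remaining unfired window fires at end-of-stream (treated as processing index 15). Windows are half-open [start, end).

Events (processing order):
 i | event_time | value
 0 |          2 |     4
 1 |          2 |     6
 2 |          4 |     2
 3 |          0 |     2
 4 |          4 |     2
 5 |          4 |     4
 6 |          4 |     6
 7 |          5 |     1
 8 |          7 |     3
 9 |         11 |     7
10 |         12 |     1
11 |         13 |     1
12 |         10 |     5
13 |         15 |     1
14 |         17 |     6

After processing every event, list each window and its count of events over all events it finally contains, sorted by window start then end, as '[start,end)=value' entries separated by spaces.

i=0 t=2 v=4: → [2,6),[1,5),[0,4); WM=2
i=1 t=2 v=6: → [2,6),[1,5),[0,4); WM=2
i=2 t=4 v=2: → [4,8),[3,7),[2,6),[1,5); WM=4; [0,4) fires=2
i=3 t=0 v=2: DROP (t<4-2); WM=4
i=4 t=4 v=2: → [4,8),[3,7),[2,6),[1,5); WM=4
i=5 t=4 v=4: → [4,8),[3,7),[2,6),[1,5); WM=4
i=6 t=4 v=6: → [4,8),[3,7),[2,6),[1,5); WM=4
i=7 t=5 v=1: → [5,9),[4,8),[3,7),[2,6); WM=5; [1,5) fires=6
i=8 t=7 v=3: → [7,11),[6,10),[5,9),[4,8); WM=7; [2,6) fires=7 [3,7) fires=5
i=9 t=11 v=7: → [11,15),[10,14),[9,13),[8,12); WM=11; [4,8) fires=6 [5,9) fires=2 [6,10) fires=1 [7,11) fires=1
i=10 t=12 v=1: → [12,16),[11,15),[10,14),[9,13); WM=12; [8,12) fires=1
i=11 t=13 v=1: → [13,17),[12,16),[11,15),[10,14); WM=13; [9,13) fires=2
i=12 t=10 v=5: DROP (t<13-2); WM=13
i=13 t=15 v=1: → [15,19),[14,18),[13,17),[12,16); WM=15; [10,14) fires=3 [11,15) fires=3
i=14 t=17 v=6: → [17,21),[16,20),[15,19),[14,18); WM=17; [12,16) fires=3 [13,17) fires=2

[0,4)=2 [1,5)=6 [2,6)=7 [3,7)=5 [4,8)=6 [5,9)=2 [6,10)=1 [7,11)=1 [8,12)=1 [9,13)=2 [10,14)=3 [11,15)=3 [12,16)=3 [13,17)=2 [14,18)=2 [15,19)=2 [16,20)=1 [17,21)=1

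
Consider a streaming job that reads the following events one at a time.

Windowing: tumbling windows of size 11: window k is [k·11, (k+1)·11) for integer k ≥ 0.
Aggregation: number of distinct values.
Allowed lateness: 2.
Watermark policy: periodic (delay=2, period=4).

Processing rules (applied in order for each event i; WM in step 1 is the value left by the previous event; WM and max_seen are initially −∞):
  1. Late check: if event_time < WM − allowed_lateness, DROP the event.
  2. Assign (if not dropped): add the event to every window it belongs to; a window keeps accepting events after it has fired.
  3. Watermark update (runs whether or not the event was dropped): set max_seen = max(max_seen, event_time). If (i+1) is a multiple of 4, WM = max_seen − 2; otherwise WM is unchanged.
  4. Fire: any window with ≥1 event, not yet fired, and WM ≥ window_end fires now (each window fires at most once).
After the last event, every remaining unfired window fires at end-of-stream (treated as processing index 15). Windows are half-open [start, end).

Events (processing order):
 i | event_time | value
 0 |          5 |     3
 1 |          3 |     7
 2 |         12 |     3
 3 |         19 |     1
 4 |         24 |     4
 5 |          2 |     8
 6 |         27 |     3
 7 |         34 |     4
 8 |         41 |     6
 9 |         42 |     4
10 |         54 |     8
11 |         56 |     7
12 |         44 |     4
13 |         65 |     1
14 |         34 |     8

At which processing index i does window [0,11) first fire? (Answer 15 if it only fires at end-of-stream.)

3

i=0 t=5 v=3: → [0,11); WM=−∞
i=1 t=3 v=7: → [0,11); WM=−∞
i=2 t=12 v=3: → [11,22); WM=−∞
i=3 t=19 v=1: → [11,22); WM=17; [0,11) fires=2
i=4 t=24 v=4: → [22,33); WM=17
i=5 t=2 v=8: DROP (t<17-2); WM=17
i=6 t=27 v=3: → [22,33); WM=17
i=7 t=34 v=4: → [33,44); WM=32; [11,22) fires=2
i=8 t=41 v=6: → [33,44); WM=32
i=9 t=42 v=4: → [33,44); WM=32
i=10 t=54 v=8: → [44,55); WM=32
i=11 t=56 v=7: → [55,66); WM=54; [22,33) fires=2 [33,44) fires=2
i=12 t=44 v=4: DROP (t<54-2); WM=54
i=13 t=65 v=1: → [55,66); WM=54
i=14 t=34 v=8: DROP (t<54-2); WM=54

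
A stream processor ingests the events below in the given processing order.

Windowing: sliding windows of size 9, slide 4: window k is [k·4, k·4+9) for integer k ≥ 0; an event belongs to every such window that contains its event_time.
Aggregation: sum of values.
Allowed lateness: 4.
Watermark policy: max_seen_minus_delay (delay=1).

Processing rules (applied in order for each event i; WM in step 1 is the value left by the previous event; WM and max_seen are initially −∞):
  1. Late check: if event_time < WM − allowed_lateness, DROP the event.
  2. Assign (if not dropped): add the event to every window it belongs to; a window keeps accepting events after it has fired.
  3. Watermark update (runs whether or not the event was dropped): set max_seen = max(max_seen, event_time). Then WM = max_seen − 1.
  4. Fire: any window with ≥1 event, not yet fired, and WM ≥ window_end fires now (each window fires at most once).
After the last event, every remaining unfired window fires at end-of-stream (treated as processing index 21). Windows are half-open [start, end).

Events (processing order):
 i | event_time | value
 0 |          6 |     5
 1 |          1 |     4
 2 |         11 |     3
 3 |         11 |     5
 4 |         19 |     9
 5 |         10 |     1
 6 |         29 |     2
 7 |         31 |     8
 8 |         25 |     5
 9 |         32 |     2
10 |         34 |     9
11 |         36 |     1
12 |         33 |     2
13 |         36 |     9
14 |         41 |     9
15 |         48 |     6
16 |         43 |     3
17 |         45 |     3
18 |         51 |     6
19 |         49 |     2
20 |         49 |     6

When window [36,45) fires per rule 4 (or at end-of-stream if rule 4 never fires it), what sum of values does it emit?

19

i=0 t=6 v=5: → [4,13),[0,9); WM=5
i=1 t=1 v=4: → [0,9); WM=5
i=2 t=11 v=3: → [8,17),[4,13); WM=10; [0,9) fires=9
i=3 t=11 v=5: → [8,17),[4,13); WM=10
i=4 t=19 v=9: → [16,25),[12,21); WM=18; [4,13) fires=13 [8,17) fires=8
i=5 t=10 v=1: DROP (t<18-4); WM=18
i=6 t=29 v=2: → [28,37),[24,33); WM=28; [12,21) fires=9 [16,25) fires=9
i=7 t=31 v=8: → [28,37),[24,33); WM=30
i=8 t=25 v=5: DROP (t<30-4); WM=30
i=9 t=32 v=2: → [32,41),[28,37),[24,33); WM=31
i=10 t=34 v=9: → [32,41),[28,37); WM=33; [24,33) fires=12
i=11 t=36 v=1: → [36,45),[32,41),[28,37); WM=35
i=12 t=33 v=2: → [32,41),[28,37); WM=35
i=13 t=36 v=9: → [36,45),[32,41),[28,37); WM=35
i=14 t=41 v=9: → [40,49),[36,45); WM=40; [28,37) fires=33
i=15 t=48 v=6: → [48,57),[44,53),[40,49); WM=47; [32,41) fires=23 [36,45) fires=19
i=16 t=43 v=3: → [40,49),[36,45); WM=47
i=17 t=45 v=3: → [44,53),[40,49); WM=47
i=18 t=51 v=6: → [48,57),[44,53); WM=50; [40,49) fires=21
i=19 t=49 v=2: → [48,57),[44,53); WM=50
i=20 t=49 v=6: → [48,57),[44,53); WM=50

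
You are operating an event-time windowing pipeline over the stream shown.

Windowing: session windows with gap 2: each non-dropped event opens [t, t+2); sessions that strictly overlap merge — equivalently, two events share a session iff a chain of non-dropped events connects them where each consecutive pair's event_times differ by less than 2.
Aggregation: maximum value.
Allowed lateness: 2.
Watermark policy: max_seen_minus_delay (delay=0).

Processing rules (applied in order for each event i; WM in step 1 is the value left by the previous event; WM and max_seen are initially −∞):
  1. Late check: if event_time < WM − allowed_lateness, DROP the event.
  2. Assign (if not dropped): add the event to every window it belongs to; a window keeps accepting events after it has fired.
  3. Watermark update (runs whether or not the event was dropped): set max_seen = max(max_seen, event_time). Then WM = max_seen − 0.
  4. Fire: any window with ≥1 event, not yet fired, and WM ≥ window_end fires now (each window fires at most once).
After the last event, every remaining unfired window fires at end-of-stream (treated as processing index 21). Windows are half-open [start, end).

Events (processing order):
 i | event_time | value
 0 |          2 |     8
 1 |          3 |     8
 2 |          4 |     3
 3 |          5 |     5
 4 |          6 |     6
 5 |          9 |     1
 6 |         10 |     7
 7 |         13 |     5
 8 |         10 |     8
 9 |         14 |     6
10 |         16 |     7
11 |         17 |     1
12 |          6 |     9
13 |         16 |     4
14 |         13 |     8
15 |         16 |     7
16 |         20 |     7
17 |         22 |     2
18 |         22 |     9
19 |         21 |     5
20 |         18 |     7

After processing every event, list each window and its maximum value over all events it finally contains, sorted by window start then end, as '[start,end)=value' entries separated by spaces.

i=0 t=2 v=8: → [2,4); WM=2
i=1 t=3 v=8: → [2,5); WM=3
i=2 t=4 v=3: → [2,6); WM=4
i=3 t=5 v=5: → [2,7); WM=5
i=4 t=6 v=6: → [2,8); WM=6
i=5 t=9 v=1: → [9,11); WM=9
i=6 t=10 v=7: → [9,12); WM=10
i=7 t=13 v=5: → [13,15); WM=13
i=8 t=10 v=8: DROP (t<13-2); WM=13
i=9 t=14 v=6: → [13,16); WM=14
i=10 t=16 v=7: → [16,18); WM=16
i=11 t=17 v=1: → [16,19); WM=17
i=12 t=6 v=9: DROP (t<17-2); WM=17
i=13 t=16 v=4: → [16,19); WM=17
i=14 t=13 v=8: DROP (t<17-2); WM=17
i=15 t=16 v=7: → [16,19); WM=17
i=16 t=20 v=7: → [20,22); WM=20
i=17 t=22 v=2: → [22,24); WM=22
i=18 t=22 v=9: → [22,24); WM=22
i=19 t=21 v=5: → [20,24); WM=22
i=20 t=18 v=7: DROP (t<22-2); WM=22

[2,8)=8 [9,12)=7 [13,16)=6 [16,19)=7 [20,24)=9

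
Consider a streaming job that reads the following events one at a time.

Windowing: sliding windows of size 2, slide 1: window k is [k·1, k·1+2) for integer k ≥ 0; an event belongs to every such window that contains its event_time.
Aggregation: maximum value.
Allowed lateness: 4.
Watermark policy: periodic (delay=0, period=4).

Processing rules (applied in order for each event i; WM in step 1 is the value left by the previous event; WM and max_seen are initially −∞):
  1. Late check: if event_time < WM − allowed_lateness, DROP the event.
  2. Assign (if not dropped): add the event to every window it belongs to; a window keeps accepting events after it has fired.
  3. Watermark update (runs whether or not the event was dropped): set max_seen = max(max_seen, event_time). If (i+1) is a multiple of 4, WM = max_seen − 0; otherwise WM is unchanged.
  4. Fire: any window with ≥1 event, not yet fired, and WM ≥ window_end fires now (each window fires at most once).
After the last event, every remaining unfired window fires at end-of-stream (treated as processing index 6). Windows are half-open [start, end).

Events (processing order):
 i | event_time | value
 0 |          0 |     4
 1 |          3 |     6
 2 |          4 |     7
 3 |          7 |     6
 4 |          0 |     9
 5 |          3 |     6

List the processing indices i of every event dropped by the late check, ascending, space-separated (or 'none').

4

i=0 t=0 v=4: → [0,2); WM=−∞
i=1 t=3 v=6: → [3,5),[2,4); WM=−∞
i=2 t=4 v=7: → [4,6),[3,5); WM=−∞
i=3 t=7 v=6: → [7,9),[6,8); WM=7; [0,2) fires=4 [2,4) fires=6 [3,5) fires=7 [4,6) fires=7
i=4 t=0 v=9: DROP (t<7-4); WM=7
i=5 t=3 v=6: → [3,5),[2,4); WM=7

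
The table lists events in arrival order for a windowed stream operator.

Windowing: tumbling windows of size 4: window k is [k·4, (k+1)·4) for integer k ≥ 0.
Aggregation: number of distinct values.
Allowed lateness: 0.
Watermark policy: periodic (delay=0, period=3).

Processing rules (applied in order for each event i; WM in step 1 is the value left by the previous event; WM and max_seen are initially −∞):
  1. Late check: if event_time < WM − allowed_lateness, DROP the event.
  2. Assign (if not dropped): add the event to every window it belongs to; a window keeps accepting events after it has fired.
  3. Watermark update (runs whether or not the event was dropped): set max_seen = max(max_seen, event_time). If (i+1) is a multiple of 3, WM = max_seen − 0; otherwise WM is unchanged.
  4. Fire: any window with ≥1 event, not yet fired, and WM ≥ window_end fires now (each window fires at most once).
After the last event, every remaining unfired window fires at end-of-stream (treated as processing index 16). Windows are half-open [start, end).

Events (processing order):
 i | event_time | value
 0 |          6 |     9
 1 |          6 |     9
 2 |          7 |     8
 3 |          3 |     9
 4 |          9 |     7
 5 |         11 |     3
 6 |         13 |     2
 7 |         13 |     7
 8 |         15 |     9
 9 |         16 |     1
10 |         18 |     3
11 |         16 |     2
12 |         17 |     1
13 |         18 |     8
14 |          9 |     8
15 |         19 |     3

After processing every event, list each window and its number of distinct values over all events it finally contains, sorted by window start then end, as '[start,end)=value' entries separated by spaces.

i=0 t=6 v=9: → [4,8); WM=−∞
i=1 t=6 v=9: → [4,8); WM=−∞
i=2 t=7 v=8: → [4,8); WM=7
i=3 t=3 v=9: DROP (t<7-0); WM=7
i=4 t=9 v=7: → [8,12); WM=7
i=5 t=11 v=3: → [8,12); WM=11; [4,8) fires=2
i=6 t=13 v=2: → [12,16); WM=11
i=7 t=13 v=7: → [12,16); WM=11
i=8 t=15 v=9: → [12,16); WM=15; [8,12) fires=2
i=9 t=16 v=1: → [16,20); WM=15
i=10 t=18 v=3: → [16,20); WM=15
i=11 t=16 v=2: → [16,20); WM=18; [12,16) fires=3
i=12 t=17 v=1: DROP (t<18-0); WM=18
i=13 t=18 v=8: → [16,20); WM=18
i=14 t=9 v=8: DROP (t<18-0); WM=18
i=15 t=19 v=3: → [16,20); WM=18

[4,8)=2 [8,12)=2 [12,16)=3 [16,20)=4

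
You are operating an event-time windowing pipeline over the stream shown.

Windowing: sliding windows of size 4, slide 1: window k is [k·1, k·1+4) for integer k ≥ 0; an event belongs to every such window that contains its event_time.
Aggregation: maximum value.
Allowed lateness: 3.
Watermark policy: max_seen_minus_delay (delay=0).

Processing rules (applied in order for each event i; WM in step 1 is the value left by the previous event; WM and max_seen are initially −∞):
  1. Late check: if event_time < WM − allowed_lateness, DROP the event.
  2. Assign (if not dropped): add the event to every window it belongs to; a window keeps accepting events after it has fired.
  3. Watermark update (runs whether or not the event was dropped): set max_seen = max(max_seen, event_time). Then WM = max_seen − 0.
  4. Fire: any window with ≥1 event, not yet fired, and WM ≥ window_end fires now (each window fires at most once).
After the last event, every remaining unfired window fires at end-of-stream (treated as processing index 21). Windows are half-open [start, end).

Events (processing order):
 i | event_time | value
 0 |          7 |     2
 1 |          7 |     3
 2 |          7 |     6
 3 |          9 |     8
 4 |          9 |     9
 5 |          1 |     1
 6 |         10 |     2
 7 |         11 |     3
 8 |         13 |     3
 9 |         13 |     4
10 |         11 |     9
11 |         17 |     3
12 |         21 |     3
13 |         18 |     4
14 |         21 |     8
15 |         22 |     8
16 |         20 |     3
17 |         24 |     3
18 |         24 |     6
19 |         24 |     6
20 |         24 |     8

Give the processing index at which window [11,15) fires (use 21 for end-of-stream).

11

i=0 t=7 v=2: → [7,11),[6,10),[5,9),[4,8); WM=7
i=1 t=7 v=3: → [7,11),[6,10),[5,9),[4,8); WM=7
i=2 t=7 v=6: → [7,11),[6,10),[5,9),[4,8); WM=7
i=3 t=9 v=8: → [9,13),[8,12),[7,11),[6,10); WM=9; [4,8) fires=6 [5,9) fires=6
i=4 t=9 v=9: → [9,13),[8,12),[7,11),[6,10); WM=9
i=5 t=1 v=1: DROP (t<9-3); WM=9
i=6 t=10 v=2: → [10,14),[9,13),[8,12),[7,11); WM=10; [6,10) fires=9
i=7 t=11 v=3: → [11,15),[10,14),[9,13),[8,12); WM=11; [7,11) fires=9
i=8 t=13 v=3: → [13,17),[12,16),[11,15),[10,14); WM=13; [8,12) fires=9 [9,13) fires=9
i=9 t=13 v=4: → [13,17),[12,16),[11,15),[10,14); WM=13
i=10 t=11 v=9: → [11,15),[10,14),[9,13),[8,12); WM=13
i=11 t=17 v=3: → [17,21),[16,20),[15,19),[14,18); WM=17; [10,14) fires=9 [11,15) fires=9 [12,16) fires=4 [13,17) fires=4
i=12 t=21 v=3: → [21,25),[20,24),[19,23),[18,22); WM=21; [14,18) fires=3 [15,19) fires=3 [16,20) fires=3 [17,21) fires=3
i=13 t=18 v=4: → [18,22),[17,21),[16,20),[15,19); WM=21
i=14 t=21 v=8: → [21,25),[20,24),[19,23),[18,22); WM=21
i=15 t=22 v=8: → [22,26),[21,25),[20,24),[19,23); WM=22; [18,22) fires=8
i=16 t=20 v=3: → [20,24),[19,23),[18,22),[17,21); WM=22
i=17 t=24 v=3: → [24,28),[23,27),[22,26),[21,25); WM=24; [19,23) fires=8 [20,24) fires=8
i=18 t=24 v=6: → [24,28),[23,27),[22,26),[21,25); WM=24
i=19 t=24 v=6: → [24,28),[23,27),[22,26),[21,25); WM=24
i=20 t=24 v=8: → [24,28),[23,27),[22,26),[21,25); WM=24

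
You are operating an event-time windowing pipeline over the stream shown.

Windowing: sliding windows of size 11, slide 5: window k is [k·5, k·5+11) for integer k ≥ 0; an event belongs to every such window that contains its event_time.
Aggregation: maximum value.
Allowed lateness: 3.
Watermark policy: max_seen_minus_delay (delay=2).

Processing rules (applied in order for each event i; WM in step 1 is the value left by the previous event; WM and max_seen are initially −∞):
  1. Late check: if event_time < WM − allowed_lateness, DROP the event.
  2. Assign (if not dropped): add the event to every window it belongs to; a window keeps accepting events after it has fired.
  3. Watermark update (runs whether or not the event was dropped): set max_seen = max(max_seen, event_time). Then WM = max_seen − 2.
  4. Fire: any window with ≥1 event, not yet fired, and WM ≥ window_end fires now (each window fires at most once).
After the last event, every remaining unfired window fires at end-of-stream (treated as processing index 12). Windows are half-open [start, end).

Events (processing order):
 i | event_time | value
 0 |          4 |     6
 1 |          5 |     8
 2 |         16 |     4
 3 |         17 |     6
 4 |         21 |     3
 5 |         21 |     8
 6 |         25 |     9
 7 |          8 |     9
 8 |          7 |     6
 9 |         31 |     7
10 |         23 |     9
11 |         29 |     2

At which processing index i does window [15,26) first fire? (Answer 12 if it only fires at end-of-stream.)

9

i=0 t=4 v=6: → [0,11); WM=2
i=1 t=5 v=8: → [5,16),[0,11); WM=3
i=2 t=16 v=4: → [15,26),[10,21); WM=14; [0,11) fires=8
i=3 t=17 v=6: → [15,26),[10,21); WM=15
i=4 t=21 v=3: → [20,31),[15,26); WM=19; [5,16) fires=8
i=5 t=21 v=8: → [20,31),[15,26); WM=19
i=6 t=25 v=9: → [25,36),[20,31),[15,26); WM=23; [10,21) fires=6
i=7 t=8 v=9: DROP (t<23-3); WM=23
i=8 t=7 v=6: DROP (t<23-3); WM=23
i=9 t=31 v=7: → [30,41),[25,36); WM=29; [15,26) fires=9
i=10 t=23 v=9: DROP (t<29-3); WM=29
i=11 t=29 v=2: → [25,36),[20,31); WM=29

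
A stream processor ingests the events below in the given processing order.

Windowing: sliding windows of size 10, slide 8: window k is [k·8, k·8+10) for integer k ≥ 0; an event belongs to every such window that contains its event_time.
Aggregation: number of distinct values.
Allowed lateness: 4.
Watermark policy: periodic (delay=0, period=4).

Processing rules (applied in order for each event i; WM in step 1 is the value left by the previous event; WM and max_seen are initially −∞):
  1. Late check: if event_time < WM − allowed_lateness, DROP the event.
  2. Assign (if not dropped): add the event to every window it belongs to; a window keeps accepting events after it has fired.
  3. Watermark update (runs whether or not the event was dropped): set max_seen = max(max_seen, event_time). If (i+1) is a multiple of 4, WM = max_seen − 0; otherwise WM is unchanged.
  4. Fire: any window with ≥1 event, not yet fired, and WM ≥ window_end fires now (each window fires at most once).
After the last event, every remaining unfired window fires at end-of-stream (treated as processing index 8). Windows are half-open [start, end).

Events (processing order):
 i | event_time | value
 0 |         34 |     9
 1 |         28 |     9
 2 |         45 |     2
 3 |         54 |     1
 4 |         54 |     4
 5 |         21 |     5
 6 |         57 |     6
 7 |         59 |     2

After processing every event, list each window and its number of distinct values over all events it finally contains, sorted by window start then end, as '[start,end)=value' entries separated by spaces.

[24,34)=1 [32,42)=1 [40,50)=1 [48,58)=3 [56,66)=2

i=0 t=34 v=9: → [32,42); WM=−∞
i=1 t=28 v=9: → [24,34); WM=−∞
i=2 t=45 v=2: → [40,50); WM=−∞
i=3 t=54 v=1: → [48,58); WM=54; [24,34) fires=1 [32,42) fires=1 [40,50) fires=1
i=4 t=54 v=4: → [48,58); WM=54
i=5 t=21 v=5: DROP (t<54-4); WM=54
i=6 t=57 v=6: → [56,66),[48,58); WM=54
i=7 t=59 v=2: → [56,66); WM=59; [48,58) fires=3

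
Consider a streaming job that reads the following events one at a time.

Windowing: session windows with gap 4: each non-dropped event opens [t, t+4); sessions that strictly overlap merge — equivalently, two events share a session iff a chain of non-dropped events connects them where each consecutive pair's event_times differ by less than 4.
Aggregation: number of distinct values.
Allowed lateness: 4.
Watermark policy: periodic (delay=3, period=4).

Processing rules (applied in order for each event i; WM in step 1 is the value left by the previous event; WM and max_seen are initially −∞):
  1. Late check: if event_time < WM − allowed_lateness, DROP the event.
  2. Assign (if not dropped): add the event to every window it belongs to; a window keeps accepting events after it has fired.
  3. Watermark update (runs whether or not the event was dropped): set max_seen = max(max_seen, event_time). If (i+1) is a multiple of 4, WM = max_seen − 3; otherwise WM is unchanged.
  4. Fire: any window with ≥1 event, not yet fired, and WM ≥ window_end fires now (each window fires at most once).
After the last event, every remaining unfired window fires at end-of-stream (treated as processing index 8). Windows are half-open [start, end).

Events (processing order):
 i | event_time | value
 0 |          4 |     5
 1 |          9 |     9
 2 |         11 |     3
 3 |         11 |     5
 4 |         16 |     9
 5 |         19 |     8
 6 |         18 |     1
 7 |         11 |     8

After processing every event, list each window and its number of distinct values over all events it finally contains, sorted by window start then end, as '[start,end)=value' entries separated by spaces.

[4,8)=1 [9,15)=4 [16,23)=3

i=0 t=4 v=5: → [4,8); WM=−∞
i=1 t=9 v=9: → [9,13); WM=−∞
i=2 t=11 v=3: → [9,15); WM=−∞
i=3 t=11 v=5: → [9,15); WM=8
i=4 t=16 v=9: → [16,20); WM=8
i=5 t=19 v=8: → [16,23); WM=8
i=6 t=18 v=1: → [16,23); WM=8
i=7 t=11 v=8: → [9,15); WM=16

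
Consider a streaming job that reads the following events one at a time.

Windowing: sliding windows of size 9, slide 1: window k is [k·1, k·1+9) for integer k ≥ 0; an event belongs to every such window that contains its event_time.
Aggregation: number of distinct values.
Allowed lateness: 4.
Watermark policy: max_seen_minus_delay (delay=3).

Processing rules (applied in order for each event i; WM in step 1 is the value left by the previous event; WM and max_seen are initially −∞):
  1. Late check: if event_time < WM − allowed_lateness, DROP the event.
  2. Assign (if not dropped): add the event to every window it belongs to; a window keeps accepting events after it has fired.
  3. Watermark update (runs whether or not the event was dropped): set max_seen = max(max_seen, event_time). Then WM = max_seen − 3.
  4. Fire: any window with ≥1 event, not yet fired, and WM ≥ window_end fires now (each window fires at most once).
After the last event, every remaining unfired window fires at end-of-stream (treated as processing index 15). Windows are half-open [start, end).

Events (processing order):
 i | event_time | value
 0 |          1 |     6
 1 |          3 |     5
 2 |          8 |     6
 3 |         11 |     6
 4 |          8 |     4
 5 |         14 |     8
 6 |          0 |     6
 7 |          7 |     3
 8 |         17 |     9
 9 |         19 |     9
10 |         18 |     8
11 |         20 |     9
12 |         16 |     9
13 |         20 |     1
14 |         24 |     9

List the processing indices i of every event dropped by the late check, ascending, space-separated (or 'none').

6

i=0 t=1 v=6: → [1,10),[0,9); WM=-2
i=1 t=3 v=5: → [3,12),[2,11),[1,10),[0,9); WM=0
i=2 t=8 v=6: → [8,17),[7,16),[6,15),[5,14),[4,13),[3,12),[2,11),[1,10),[0,9); WM=5
i=3 t=11 v=6: → [11,20),[10,19),[9,18),[8,17),[7,16),[6,15),[5,14),[4,13),[3,12); WM=8
i=4 t=8 v=4: → [8,17),[7,16),[6,15),[5,14),[4,13),[3,12),[2,11),[1,10),[0,9); WM=8
i=5 t=14 v=8: → [14,23),[13,22),[12,21),[11,20),[10,19),[9,18),[8,17),[7,16),[6,15); WM=11; [0,9) fires=3 [1,10) fires=3 [2,11) fires=3
i=6 t=0 v=6: DROP (t<11-4); WM=11
i=7 t=7 v=3: → [7,16),[6,15),[5,14),[4,13),[3,12),[2,11),[1,10),[0,9); WM=11
i=8 t=17 v=9: → [17,26),[16,25),[15,24),[14,23),[13,22),[12,21),[11,20),[10,19),[9,18); WM=14; [3,12) fires=4 [4,13) fires=3 [5,14) fires=3
i=9 t=19 v=9: → [19,28),[18,27),[17,26),[16,25),[15,24),[14,23),[13,22),[12,21),[11,20); WM=16; [6,15) fires=4 [7,16) fires=4
i=10 t=18 v=8: → [18,27),[17,26),[16,25),[15,24),[14,23),[13,22),[12,21),[11,20),[10,19); WM=16
i=11 t=20 v=9: → [20,29),[19,28),[18,27),[17,26),[16,25),[15,24),[14,23),[13,22),[12,21); WM=17; [8,17) fires=3
i=12 t=16 v=9: → [16,25),[15,24),[14,23),[13,22),[12,21),[11,20),[10,19),[9,18),[8,17); WM=17
i=13 t=20 v=1: → [20,29),[19,28),[18,27),[17,26),[16,25),[15,24),[14,23),[13,22),[12,21); WM=17
i=14 t=24 v=9: → [24,33),[23,32),[22,31),[21,30),[20,29),[19,28),[18,27),[17,26),[16,25); WM=21; [9,18) fires=3 [10,19) fires=3 [11,20) fires=3 [12,21) fires=3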